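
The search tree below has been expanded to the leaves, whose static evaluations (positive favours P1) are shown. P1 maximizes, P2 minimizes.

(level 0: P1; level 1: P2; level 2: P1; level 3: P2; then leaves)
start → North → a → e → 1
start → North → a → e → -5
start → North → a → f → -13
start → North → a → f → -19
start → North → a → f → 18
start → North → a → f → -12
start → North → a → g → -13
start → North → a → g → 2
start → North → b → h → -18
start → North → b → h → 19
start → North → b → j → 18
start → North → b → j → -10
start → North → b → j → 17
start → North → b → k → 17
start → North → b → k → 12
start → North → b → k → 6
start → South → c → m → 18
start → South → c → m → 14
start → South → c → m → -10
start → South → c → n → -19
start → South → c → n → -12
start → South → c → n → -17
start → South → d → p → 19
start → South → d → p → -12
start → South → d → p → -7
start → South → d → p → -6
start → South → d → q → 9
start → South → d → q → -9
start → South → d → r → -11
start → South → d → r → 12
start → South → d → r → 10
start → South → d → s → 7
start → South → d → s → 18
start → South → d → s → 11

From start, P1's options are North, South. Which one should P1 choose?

e (P2): min(1, -5) = -5
f (P2): min(-13, -19, 18, -12) = -19
g (P2): min(-13, 2) = -13
a (P1): max(-5, -19, -13) = -5
h (P2): min(-18, 19) = -18
j (P2): min(18, -10, 17) = -10
k (P2): min(17, 12, 6) = 6
b (P1): max(-18, -10, 6) = 6
North (P2): min(-5, 6) = -5
m (P2): min(18, 14, -10) = -10
n (P2): min(-19, -12, -17) = -19
c (P1): max(-10, -19) = -10
p (P2): min(19, -12, -7, -6) = -12
q (P2): min(9, -9) = -9
r (P2): min(-11, 12, 10) = -11
s (P2): min(7, 18, 11) = 7
d (P1): max(-12, -9, -11, 7) = 7
South (P2): min(-10, 7) = -10
start (P1): max(-5, -10) = -5
P1 at start wants the highest of {North=-5, South=-10}, so chooses North.

North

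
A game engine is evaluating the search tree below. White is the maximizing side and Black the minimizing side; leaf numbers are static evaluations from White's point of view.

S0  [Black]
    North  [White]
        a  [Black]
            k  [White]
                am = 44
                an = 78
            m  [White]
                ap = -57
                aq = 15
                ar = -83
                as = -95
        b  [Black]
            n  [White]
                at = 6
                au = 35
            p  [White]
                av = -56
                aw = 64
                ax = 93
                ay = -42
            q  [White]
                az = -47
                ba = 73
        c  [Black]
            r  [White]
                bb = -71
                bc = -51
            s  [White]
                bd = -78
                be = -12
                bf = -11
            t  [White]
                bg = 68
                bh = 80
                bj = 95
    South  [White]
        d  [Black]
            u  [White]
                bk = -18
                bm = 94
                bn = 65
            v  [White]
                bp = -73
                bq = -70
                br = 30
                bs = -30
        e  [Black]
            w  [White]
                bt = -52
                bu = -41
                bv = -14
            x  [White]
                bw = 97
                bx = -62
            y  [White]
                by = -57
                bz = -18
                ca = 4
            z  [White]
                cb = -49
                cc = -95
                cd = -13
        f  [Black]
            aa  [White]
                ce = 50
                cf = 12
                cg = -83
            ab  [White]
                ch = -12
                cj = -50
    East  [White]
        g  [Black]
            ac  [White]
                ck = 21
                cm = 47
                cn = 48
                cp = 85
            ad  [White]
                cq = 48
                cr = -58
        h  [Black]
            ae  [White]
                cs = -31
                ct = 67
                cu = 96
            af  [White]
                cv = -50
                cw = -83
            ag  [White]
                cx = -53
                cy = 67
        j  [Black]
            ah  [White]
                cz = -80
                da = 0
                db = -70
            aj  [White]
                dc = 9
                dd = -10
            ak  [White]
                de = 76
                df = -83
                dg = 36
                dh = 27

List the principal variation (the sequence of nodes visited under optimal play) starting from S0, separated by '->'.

k (White): max(44, 78) = 78
m (White): max(-57, 15, -83, -95) = 15
a (Black): min(78, 15) = 15
n (White): max(6, 35) = 35
p (White): max(-56, 64, 93, -42) = 93
q (White): max(-47, 73) = 73
b (Black): min(35, 93, 73) = 35
r (White): max(-71, -51) = -51
s (White): max(-78, -12, -11) = -11
t (White): max(68, 80, 95) = 95
c (Black): min(-51, -11, 95) = -51
North (White): max(15, 35, -51) = 35
u (White): max(-18, 94, 65) = 94
v (White): max(-73, -70, 30, -30) = 30
d (Black): min(94, 30) = 30
w (White): max(-52, -41, -14) = -14
x (White): max(97, -62) = 97
y (White): max(-57, -18, 4) = 4
z (White): max(-49, -95, -13) = -13
e (Black): min(-14, 97, 4, -13) = -14
aa (White): max(50, 12, -83) = 50
ab (White): max(-12, -50) = -12
f (Black): min(50, -12) = -12
South (White): max(30, -14, -12) = 30
ac (White): max(21, 47, 48, 85) = 85
ad (White): max(48, -58) = 48
g (Black): min(85, 48) = 48
ae (White): max(-31, 67, 96) = 96
af (White): max(-50, -83) = -50
ag (White): max(-53, 67) = 67
h (Black): min(96, -50, 67) = -50
ah (White): max(-80, 0, -70) = 0
aj (White): max(9, -10) = 9
ak (White): max(76, -83, 36, 27) = 76
j (Black): min(0, 9, 76) = 0
East (White): max(48, -50, 0) = 48
S0 (Black): min(35, 30, 48) = 30
At S0, Black picks South (lowest: 30).
At South, White picks d (highest: 30).
At d, Black picks v (lowest: 30).
At v, White picks br (highest: 30).
Terminal value 30.

S0 -> South -> d -> v -> br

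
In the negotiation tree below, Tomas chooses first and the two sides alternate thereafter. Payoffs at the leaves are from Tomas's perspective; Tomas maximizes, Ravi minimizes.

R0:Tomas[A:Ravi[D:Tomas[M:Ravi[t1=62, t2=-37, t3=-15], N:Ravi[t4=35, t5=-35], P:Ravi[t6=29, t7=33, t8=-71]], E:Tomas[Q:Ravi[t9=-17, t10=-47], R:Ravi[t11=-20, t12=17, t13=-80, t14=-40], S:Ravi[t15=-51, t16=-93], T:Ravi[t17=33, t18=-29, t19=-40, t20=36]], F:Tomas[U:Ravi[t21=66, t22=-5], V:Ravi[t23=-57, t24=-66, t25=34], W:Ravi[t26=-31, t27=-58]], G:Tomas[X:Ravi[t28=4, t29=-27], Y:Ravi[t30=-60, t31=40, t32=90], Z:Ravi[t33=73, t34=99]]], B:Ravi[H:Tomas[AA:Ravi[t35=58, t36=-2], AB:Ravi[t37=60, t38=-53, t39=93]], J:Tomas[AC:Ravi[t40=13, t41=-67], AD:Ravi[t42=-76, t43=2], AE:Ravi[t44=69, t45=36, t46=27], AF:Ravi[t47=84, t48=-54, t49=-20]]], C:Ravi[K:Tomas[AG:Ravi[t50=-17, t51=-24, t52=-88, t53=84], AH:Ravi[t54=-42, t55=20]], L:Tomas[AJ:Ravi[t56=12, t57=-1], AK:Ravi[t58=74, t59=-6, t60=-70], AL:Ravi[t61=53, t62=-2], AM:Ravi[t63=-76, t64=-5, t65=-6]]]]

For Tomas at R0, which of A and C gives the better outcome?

M (Ravi): min(62, -37, -15) = -37
N (Ravi): min(35, -35) = -35
P (Ravi): min(29, 33, -71) = -71
D (Tomas): max(-37, -35, -71) = -35
Q (Ravi): min(-17, -47) = -47
R (Ravi): min(-20, 17, -80, -40) = -80
S (Ravi): min(-51, -93) = -93
T (Ravi): min(33, -29, -40, 36) = -40
E (Tomas): max(-47, -80, -93, -40) = -40
U (Ravi): min(66, -5) = -5
V (Ravi): min(-57, -66, 34) = -66
W (Ravi): min(-31, -58) = -58
F (Tomas): max(-5, -66, -58) = -5
X (Ravi): min(4, -27) = -27
Y (Ravi): min(-60, 40, 90) = -60
Z (Ravi): min(73, 99) = 73
G (Tomas): max(-27, -60, 73) = 73
A (Ravi): min(-35, -40, -5, 73) = -40
AG (Ravi): min(-17, -24, -88, 84) = -88
AH (Ravi): min(-42, 20) = -42
K (Tomas): max(-88, -42) = -42
AJ (Ravi): min(12, -1) = -1
AK (Ravi): min(74, -6, -70) = -70
AL (Ravi): min(53, -2) = -2
AM (Ravi): min(-76, -5, -6) = -76
L (Tomas): max(-1, -70, -2, -76) = -1
C (Ravi): min(-42, -1) = -42
Tomas prefers the higher value; A=-40, C=-42. A is better since -40 > -42.

A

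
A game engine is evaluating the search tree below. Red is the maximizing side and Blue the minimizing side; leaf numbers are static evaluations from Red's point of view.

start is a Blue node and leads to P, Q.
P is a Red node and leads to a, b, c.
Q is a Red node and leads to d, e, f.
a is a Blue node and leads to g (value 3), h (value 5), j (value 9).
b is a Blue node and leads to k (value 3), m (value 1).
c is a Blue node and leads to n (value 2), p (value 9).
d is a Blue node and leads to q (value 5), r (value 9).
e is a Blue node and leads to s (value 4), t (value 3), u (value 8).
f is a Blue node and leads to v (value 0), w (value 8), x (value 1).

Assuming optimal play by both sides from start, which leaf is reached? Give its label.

g

a (Blue): min(3, 5, 9) = 3
b (Blue): min(3, 1) = 1
c (Blue): min(2, 9) = 2
P (Red): max(3, 1, 2) = 3
d (Blue): min(5, 9) = 5
e (Blue): min(4, 3, 8) = 3
f (Blue): min(0, 8, 1) = 0
Q (Red): max(5, 3, 0) = 5
start (Blue): min(3, 5) = 3
At start, Blue picks P (lowest: 3).
At P, Red picks a (highest: 3).
At a, Blue picks g (lowest: 3).
Terminal value 3.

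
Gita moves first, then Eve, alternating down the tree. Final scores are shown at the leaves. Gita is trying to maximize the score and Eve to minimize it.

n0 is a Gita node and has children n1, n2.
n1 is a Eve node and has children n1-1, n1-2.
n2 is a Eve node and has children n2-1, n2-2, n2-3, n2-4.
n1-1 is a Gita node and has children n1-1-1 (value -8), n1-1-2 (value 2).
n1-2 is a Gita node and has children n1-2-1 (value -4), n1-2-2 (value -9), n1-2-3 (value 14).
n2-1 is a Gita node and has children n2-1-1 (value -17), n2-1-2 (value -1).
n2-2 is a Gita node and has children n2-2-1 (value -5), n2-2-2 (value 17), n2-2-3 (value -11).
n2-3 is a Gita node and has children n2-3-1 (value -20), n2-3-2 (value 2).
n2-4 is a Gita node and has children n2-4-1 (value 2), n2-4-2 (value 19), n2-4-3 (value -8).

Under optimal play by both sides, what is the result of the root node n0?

2

n1-1 (Gita): max(-8, 2) = 2
n1-2 (Gita): max(-4, -9, 14) = 14
n1 (Eve): min(2, 14) = 2
n2-1 (Gita): max(-17, -1) = -1
n2-2 (Gita): max(-5, 17, -11) = 17
n2-3 (Gita): max(-20, 2) = 2
n2-4 (Gita): max(2, 19, -8) = 19
n2 (Eve): min(-1, 17, 2, 19) = -1
n0 (Gita): max(2, -1) = 2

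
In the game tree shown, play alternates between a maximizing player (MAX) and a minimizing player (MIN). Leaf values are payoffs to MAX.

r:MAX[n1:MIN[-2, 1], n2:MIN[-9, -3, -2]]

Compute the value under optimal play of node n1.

-2

n1 (MIN): min(-2, 1) = -2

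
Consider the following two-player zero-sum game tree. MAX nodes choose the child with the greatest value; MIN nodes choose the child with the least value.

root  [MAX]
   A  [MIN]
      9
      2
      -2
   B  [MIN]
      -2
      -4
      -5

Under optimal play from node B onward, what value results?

B (MIN): min(-2, -4, -5) = -5

-5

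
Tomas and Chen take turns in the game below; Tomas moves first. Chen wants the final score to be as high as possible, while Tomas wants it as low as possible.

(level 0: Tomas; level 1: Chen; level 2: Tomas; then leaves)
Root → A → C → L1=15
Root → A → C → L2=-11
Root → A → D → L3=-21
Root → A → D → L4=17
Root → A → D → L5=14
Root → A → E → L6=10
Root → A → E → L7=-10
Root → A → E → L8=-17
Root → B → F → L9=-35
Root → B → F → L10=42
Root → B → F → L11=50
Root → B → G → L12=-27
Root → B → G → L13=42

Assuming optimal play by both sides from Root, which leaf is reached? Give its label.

C (Tomas): min(15, -11) = -11
D (Tomas): min(-21, 17, 14) = -21
E (Tomas): min(10, -10, -17) = -17
A (Chen): max(-11, -21, -17) = -11
F (Tomas): min(-35, 42, 50) = -35
G (Tomas): min(-27, 42) = -27
B (Chen): max(-35, -27) = -27
Root (Tomas): min(-11, -27) = -27
At Root, Tomas picks B (lowest: -27).
At B, Chen picks G (highest: -27).
At G, Tomas picks L12 (lowest: -27).
Terminal value -27.

L12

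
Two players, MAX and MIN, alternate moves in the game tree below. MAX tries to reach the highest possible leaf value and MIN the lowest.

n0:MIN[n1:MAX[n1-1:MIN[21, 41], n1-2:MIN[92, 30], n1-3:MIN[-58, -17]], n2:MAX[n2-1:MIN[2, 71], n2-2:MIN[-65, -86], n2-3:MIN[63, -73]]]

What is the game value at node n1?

30

n1-1 (MIN): min(21, 41) = 21
n1-2 (MIN): min(92, 30) = 30
n1-3 (MIN): min(-58, -17) = -58
n1 (MAX): max(21, 30, -58) = 30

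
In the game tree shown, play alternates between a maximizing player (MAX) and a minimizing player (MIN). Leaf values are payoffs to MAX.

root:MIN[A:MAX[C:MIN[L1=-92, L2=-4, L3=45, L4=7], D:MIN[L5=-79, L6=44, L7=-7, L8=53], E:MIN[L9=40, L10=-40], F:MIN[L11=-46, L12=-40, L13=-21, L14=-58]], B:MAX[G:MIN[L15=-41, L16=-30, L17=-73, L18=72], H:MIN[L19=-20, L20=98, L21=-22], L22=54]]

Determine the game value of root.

C (MIN): min(-92, -4, 45, 7) = -92
D (MIN): min(-79, 44, -7, 53) = -79
E (MIN): min(40, -40) = -40
F (MIN): min(-46, -40, -21, -58) = -58
A (MAX): max(-92, -79, -40, -58) = -40
G (MIN): min(-41, -30, -73, 72) = -73
H (MIN): min(-20, 98, -22) = -22
B (MAX): max(-73, -22, 54) = 54
root (MIN): min(-40, 54) = -40

-40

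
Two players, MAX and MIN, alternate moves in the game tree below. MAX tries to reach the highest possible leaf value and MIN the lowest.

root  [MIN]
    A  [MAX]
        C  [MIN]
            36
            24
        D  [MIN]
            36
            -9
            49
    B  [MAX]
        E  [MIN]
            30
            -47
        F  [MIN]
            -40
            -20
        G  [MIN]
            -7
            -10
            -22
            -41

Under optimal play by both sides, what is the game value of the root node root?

C (MIN): min(36, 24) = 24
D (MIN): min(36, -9, 49) = -9
A (MAX): max(24, -9) = 24
E (MIN): min(30, -47) = -47
F (MIN): min(-40, -20) = -40
G (MIN): min(-7, -10, -22, -41) = -41
B (MAX): max(-47, -40, -41) = -40
root (MIN): min(24, -40) = -40

-40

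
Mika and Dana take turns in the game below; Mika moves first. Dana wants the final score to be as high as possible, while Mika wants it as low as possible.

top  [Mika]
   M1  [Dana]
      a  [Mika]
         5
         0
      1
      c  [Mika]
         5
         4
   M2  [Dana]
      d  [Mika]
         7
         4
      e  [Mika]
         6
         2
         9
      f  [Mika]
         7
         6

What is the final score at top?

4

a (Mika): min(5, 0) = 0
c (Mika): min(5, 4) = 4
M1 (Dana): max(0, 1, 4) = 4
d (Mika): min(7, 4) = 4
e (Mika): min(6, 2, 9) = 2
f (Mika): min(7, 6) = 6
M2 (Dana): max(4, 2, 6) = 6
top (Mika): min(4, 6) = 4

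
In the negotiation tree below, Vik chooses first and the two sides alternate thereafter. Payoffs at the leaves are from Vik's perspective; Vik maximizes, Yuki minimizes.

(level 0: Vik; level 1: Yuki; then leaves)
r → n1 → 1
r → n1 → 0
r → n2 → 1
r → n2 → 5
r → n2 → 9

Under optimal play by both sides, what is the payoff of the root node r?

n1 (Yuki): min(1, 0) = 0
n2 (Yuki): min(1, 5, 9) = 1
r (Vik): max(0, 1) = 1

1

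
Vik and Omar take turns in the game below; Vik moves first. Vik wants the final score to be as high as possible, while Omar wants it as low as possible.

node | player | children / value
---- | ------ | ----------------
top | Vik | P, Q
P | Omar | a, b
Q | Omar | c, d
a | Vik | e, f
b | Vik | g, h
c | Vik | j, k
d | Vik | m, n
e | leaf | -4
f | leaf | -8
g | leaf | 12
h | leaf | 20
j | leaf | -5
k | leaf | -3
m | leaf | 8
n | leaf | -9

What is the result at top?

-3

a (Vik): max(-4, -8) = -4
b (Vik): max(12, 20) = 20
P (Omar): min(-4, 20) = -4
c (Vik): max(-5, -3) = -3
d (Vik): max(8, -9) = 8
Q (Omar): min(-3, 8) = -3
top (Vik): max(-4, -3) = -3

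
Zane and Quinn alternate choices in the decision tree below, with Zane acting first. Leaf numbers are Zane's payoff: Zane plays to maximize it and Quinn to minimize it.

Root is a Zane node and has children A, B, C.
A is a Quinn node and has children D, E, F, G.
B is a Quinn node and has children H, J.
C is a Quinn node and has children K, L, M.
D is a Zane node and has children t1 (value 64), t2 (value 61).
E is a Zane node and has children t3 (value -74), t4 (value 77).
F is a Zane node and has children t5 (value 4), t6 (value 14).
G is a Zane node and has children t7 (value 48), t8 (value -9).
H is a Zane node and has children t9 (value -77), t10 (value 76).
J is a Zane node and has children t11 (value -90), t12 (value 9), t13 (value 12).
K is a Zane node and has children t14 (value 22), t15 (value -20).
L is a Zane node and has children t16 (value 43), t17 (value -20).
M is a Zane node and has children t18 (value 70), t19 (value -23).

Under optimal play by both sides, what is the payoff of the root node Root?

22

D (Zane): max(64, 61) = 64
E (Zane): max(-74, 77) = 77
F (Zane): max(4, 14) = 14
G (Zane): max(48, -9) = 48
A (Quinn): min(64, 77, 14, 48) = 14
H (Zane): max(-77, 76) = 76
J (Zane): max(-90, 9, 12) = 12
B (Quinn): min(76, 12) = 12
K (Zane): max(22, -20) = 22
L (Zane): max(43, -20) = 43
M (Zane): max(70, -23) = 70
C (Quinn): min(22, 43, 70) = 22
Root (Zane): max(14, 12, 22) = 22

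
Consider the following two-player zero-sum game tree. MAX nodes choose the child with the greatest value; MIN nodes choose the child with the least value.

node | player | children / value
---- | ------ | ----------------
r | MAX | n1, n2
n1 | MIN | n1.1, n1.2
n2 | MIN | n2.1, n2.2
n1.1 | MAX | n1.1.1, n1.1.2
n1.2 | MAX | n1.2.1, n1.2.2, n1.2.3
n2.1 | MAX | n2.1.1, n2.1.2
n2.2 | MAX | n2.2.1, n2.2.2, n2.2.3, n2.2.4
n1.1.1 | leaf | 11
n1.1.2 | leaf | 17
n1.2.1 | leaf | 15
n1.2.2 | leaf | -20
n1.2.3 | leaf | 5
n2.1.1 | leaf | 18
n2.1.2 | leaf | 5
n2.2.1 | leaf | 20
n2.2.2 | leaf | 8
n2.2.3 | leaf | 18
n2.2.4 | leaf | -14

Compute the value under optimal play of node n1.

15

n1.1 (MAX): max(11, 17) = 17
n1.2 (MAX): max(15, -20, 5) = 15
n1 (MIN): min(17, 15) = 15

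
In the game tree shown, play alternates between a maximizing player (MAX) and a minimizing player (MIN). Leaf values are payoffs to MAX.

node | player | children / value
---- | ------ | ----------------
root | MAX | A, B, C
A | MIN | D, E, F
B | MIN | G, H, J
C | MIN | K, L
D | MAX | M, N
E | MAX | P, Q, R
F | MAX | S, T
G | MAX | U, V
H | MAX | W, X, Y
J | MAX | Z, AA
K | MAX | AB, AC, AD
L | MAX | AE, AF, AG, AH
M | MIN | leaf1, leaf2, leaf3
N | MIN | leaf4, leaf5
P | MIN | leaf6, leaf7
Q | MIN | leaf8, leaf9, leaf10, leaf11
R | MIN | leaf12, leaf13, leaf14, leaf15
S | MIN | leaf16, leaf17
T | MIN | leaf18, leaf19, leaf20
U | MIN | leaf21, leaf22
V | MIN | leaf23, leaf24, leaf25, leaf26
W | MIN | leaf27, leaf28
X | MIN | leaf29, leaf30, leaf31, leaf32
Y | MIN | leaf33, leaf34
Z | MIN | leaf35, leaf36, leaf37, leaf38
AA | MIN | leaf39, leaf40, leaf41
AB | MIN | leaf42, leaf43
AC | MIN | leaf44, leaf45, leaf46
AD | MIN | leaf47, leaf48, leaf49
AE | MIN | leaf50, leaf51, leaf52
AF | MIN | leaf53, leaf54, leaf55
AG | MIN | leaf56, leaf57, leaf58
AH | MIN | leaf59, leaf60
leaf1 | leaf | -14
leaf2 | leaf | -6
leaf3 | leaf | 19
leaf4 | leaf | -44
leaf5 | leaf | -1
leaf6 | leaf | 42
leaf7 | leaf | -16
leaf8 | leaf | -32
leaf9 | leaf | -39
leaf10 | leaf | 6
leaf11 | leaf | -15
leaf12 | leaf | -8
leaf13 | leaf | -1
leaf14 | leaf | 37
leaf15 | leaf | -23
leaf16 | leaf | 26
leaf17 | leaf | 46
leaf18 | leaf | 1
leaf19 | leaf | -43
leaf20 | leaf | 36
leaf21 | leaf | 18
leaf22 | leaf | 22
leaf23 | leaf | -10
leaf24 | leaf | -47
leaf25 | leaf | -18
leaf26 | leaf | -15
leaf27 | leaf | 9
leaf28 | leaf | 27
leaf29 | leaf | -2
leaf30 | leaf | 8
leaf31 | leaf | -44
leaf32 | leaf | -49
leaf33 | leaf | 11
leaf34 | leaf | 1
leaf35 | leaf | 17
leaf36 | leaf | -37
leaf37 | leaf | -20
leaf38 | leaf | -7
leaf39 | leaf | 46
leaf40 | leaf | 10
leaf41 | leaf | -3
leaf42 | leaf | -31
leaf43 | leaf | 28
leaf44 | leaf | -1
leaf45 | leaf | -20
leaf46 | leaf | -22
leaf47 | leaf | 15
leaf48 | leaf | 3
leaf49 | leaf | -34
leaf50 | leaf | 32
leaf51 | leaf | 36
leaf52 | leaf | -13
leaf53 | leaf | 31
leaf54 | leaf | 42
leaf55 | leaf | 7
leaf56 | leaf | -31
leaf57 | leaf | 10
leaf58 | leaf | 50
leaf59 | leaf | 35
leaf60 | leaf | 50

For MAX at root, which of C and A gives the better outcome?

A

AB (MIN): min(-31, 28) = -31
AC (MIN): min(-1, -20, -22) = -22
AD (MIN): min(15, 3, -34) = -34
K (MAX): max(-31, -22, -34) = -22
AE (MIN): min(32, 36, -13) = -13
AF (MIN): min(31, 42, 7) = 7
AG (MIN): min(-31, 10, 50) = -31
AH (MIN): min(35, 50) = 35
L (MAX): max(-13, 7, -31, 35) = 35
C (MIN): min(-22, 35) = -22
M (MIN): min(-14, -6, 19) = -14
N (MIN): min(-44, -1) = -44
D (MAX): max(-14, -44) = -14
P (MIN): min(42, -16) = -16
Q (MIN): min(-32, -39, 6, -15) = -39
R (MIN): min(-8, -1, 37, -23) = -23
E (MAX): max(-16, -39, -23) = -16
S (MIN): min(26, 46) = 26
T (MIN): min(1, -43, 36) = -43
F (MAX): max(26, -43) = 26
A (MIN): min(-14, -16, 26) = -16
MAX prefers the higher value; C=-22, A=-16. A is better since -16 > -22.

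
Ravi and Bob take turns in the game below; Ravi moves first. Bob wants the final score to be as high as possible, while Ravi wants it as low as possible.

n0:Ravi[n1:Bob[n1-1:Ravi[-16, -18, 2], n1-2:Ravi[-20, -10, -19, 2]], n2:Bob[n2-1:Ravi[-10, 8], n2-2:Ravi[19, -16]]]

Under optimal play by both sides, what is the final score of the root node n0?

-18

n1-1 (Ravi): min(-16, -18, 2) = -18
n1-2 (Ravi): min(-20, -10, -19, 2) = -20
n1 (Bob): max(-18, -20) = -18
n2-1 (Ravi): min(-10, 8) = -10
n2-2 (Ravi): min(19, -16) = -16
n2 (Bob): max(-10, -16) = -10
n0 (Ravi): min(-18, -10) = -18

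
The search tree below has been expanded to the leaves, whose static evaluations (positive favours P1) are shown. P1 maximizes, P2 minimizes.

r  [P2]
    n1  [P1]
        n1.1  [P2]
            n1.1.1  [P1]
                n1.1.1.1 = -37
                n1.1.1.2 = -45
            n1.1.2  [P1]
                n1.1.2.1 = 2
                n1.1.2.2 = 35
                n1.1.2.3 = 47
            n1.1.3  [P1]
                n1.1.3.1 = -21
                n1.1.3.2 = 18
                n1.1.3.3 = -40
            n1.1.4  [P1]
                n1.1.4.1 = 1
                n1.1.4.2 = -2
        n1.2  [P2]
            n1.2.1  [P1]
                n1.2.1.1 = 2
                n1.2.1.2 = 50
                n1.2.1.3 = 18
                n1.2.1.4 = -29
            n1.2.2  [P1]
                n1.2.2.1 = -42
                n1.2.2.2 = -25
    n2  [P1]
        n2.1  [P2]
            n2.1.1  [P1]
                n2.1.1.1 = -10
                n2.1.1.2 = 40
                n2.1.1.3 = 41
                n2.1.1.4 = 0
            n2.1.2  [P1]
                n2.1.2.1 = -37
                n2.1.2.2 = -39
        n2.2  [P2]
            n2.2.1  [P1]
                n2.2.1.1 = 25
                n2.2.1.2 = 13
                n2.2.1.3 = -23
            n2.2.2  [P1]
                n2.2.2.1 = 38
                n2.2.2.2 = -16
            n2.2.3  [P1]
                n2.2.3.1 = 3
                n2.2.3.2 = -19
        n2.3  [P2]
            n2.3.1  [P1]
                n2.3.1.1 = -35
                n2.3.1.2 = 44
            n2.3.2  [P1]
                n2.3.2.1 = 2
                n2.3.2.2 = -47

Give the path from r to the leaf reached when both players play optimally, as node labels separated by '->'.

n1.1.1 (P1): max(-37, -45) = -37
n1.1.2 (P1): max(2, 35, 47) = 47
n1.1.3 (P1): max(-21, 18, -40) = 18
n1.1.4 (P1): max(1, -2) = 1
n1.1 (P2): min(-37, 47, 18, 1) = -37
n1.2.1 (P1): max(2, 50, 18, -29) = 50
n1.2.2 (P1): max(-42, -25) = -25
n1.2 (P2): min(50, -25) = -25
n1 (P1): max(-37, -25) = -25
n2.1.1 (P1): max(-10, 40, 41, 0) = 41
n2.1.2 (P1): max(-37, -39) = -37
n2.1 (P2): min(41, -37) = -37
n2.2.1 (P1): max(25, 13, -23) = 25
n2.2.2 (P1): max(38, -16) = 38
n2.2.3 (P1): max(3, -19) = 3
n2.2 (P2): min(25, 38, 3) = 3
n2.3.1 (P1): max(-35, 44) = 44
n2.3.2 (P1): max(2, -47) = 2
n2.3 (P2): min(44, 2) = 2
n2 (P1): max(-37, 3, 2) = 3
r (P2): min(-25, 3) = -25
At r, P2 picks n1 (lowest: -25).
At n1, P1 picks n1.2 (highest: -25).
At n1.2, P2 picks n1.2.2 (lowest: -25).
At n1.2.2, P1 picks n1.2.2.2 (highest: -25).
Terminal value -25.

r -> n1 -> n1.2 -> n1.2.2 -> n1.2.2.2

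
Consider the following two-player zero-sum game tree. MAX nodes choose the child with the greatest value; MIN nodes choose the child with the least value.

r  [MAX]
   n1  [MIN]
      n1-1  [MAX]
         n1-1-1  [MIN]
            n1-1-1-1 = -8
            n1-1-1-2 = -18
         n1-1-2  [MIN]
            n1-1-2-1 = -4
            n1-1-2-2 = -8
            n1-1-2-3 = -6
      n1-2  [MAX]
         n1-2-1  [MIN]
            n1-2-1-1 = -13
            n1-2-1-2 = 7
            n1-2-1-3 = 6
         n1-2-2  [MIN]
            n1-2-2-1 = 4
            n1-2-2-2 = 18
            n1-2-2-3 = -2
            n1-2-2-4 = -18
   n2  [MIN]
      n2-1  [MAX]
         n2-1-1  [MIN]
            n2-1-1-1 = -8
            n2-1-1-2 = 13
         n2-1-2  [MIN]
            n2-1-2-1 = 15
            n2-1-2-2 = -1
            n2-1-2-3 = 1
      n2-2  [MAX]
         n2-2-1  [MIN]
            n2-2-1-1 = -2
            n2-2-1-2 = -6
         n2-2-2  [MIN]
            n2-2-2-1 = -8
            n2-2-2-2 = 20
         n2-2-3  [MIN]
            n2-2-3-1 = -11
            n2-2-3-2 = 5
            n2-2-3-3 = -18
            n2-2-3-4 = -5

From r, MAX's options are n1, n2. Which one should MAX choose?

n2

n1-1-1 (MIN): min(-8, -18) = -18
n1-1-2 (MIN): min(-4, -8, -6) = -8
n1-1 (MAX): max(-18, -8) = -8
n1-2-1 (MIN): min(-13, 7, 6) = -13
n1-2-2 (MIN): min(4, 18, -2, -18) = -18
n1-2 (MAX): max(-13, -18) = -13
n1 (MIN): min(-8, -13) = -13
n2-1-1 (MIN): min(-8, 13) = -8
n2-1-2 (MIN): min(15, -1, 1) = -1
n2-1 (MAX): max(-8, -1) = -1
n2-2-1 (MIN): min(-2, -6) = -6
n2-2-2 (MIN): min(-8, 20) = -8
n2-2-3 (MIN): min(-11, 5, -18, -5) = -18
n2-2 (MAX): max(-6, -8, -18) = -6
n2 (MIN): min(-1, -6) = -6
r (MAX): max(-13, -6) = -6
MAX at r wants the highest of {n1=-13, n2=-6}, so chooses n2.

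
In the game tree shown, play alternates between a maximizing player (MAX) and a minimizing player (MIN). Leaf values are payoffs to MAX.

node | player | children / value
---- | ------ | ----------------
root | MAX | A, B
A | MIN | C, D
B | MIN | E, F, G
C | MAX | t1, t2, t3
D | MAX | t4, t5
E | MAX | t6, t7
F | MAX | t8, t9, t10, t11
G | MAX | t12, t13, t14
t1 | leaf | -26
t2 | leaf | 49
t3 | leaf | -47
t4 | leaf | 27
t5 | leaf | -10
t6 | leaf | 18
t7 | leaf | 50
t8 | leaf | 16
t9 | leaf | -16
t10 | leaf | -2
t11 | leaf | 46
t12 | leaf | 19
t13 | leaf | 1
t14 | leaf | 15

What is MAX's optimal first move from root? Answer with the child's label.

A

C (MAX): max(-26, 49, -47) = 49
D (MAX): max(27, -10) = 27
A (MIN): min(49, 27) = 27
E (MAX): max(18, 50) = 50
F (MAX): max(16, -16, -2, 46) = 46
G (MAX): max(19, 1, 15) = 19
B (MIN): min(50, 46, 19) = 19
root (MAX): max(27, 19) = 27
MAX at root wants the highest of {A=27, B=19}, so chooses A.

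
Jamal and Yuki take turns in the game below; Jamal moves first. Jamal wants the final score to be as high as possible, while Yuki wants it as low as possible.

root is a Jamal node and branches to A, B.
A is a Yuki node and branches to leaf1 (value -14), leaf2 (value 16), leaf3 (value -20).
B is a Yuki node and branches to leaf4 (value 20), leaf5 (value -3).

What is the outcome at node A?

A (Yuki): min(-14, 16, -20) = -20

-20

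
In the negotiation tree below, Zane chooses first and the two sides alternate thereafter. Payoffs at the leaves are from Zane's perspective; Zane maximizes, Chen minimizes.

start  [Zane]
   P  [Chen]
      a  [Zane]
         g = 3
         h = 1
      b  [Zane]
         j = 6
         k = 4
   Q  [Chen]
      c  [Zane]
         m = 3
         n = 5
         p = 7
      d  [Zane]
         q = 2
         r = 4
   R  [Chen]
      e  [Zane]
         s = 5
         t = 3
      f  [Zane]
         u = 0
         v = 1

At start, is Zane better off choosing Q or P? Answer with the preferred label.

Q

c (Zane): max(3, 5, 7) = 7
d (Zane): max(2, 4) = 4
Q (Chen): min(7, 4) = 4
a (Zane): max(3, 1) = 3
b (Zane): max(6, 4) = 6
P (Chen): min(3, 6) = 3
Zane prefers the higher value; Q=4, P=3. Q is better since 4 > 3.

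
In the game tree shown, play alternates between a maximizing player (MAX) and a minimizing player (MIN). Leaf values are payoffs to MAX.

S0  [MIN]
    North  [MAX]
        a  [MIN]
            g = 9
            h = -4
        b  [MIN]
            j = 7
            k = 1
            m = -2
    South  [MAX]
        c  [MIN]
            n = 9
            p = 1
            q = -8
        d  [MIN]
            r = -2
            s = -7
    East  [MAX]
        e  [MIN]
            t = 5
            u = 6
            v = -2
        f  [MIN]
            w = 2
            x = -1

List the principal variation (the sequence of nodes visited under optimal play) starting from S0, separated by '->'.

S0 -> South -> d -> s

a (MIN): min(9, -4) = -4
b (MIN): min(7, 1, -2) = -2
North (MAX): max(-4, -2) = -2
c (MIN): min(9, 1, -8) = -8
d (MIN): min(-2, -7) = -7
South (MAX): max(-8, -7) = -7
e (MIN): min(5, 6, -2) = -2
f (MIN): min(2, -1) = -1
East (MAX): max(-2, -1) = -1
S0 (MIN): min(-2, -7, -1) = -7
At S0, MIN picks South (lowest: -7).
At South, MAX picks d (highest: -7).
At d, MIN picks s (lowest: -7).
Terminal value -7.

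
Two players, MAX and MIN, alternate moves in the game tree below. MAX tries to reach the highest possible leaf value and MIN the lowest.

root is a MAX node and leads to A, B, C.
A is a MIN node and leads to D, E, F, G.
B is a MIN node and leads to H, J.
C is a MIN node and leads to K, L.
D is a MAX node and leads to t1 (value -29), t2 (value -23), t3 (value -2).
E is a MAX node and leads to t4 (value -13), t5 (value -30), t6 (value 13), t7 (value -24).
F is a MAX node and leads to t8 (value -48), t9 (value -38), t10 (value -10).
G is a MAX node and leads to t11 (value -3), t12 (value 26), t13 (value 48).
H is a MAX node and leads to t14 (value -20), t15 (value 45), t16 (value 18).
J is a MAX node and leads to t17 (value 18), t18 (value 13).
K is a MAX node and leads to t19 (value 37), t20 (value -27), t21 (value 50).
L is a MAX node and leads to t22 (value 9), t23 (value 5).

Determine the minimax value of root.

D (MAX): max(-29, -23, -2) = -2
E (MAX): max(-13, -30, 13, -24) = 13
F (MAX): max(-48, -38, -10) = -10
G (MAX): max(-3, 26, 48) = 48
A (MIN): min(-2, 13, -10, 48) = -10
H (MAX): max(-20, 45, 18) = 45
J (MAX): max(18, 13) = 18
B (MIN): min(45, 18) = 18
K (MAX): max(37, -27, 50) = 50
L (MAX): max(9, 5) = 9
C (MIN): min(50, 9) = 9
root (MAX): max(-10, 18, 9) = 18

18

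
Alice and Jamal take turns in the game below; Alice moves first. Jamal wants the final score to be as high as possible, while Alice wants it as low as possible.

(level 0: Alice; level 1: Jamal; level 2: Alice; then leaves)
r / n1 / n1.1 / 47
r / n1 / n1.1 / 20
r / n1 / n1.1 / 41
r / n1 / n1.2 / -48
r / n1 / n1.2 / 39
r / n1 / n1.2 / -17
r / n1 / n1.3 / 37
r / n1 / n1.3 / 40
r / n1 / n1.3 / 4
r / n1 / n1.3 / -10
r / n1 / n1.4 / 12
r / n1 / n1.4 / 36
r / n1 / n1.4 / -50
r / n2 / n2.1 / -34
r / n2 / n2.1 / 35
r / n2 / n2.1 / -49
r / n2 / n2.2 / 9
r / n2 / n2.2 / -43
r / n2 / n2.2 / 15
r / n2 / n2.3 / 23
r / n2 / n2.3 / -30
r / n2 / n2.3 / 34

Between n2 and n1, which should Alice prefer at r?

n2

n2.1 (Alice): min(-34, 35, -49) = -49
n2.2 (Alice): min(9, -43, 15) = -43
n2.3 (Alice): min(23, -30, 34) = -30
n2 (Jamal): max(-49, -43, -30) = -30
n1.1 (Alice): min(47, 20, 41) = 20
n1.2 (Alice): min(-48, 39, -17) = -48
n1.3 (Alice): min(37, 40, 4, -10) = -10
n1.4 (Alice): min(12, 36, -50) = -50
n1 (Jamal): max(20, -48, -10, -50) = 20
Alice prefers the lower value; n2=-30, n1=20. n2 is better since -30 < 20.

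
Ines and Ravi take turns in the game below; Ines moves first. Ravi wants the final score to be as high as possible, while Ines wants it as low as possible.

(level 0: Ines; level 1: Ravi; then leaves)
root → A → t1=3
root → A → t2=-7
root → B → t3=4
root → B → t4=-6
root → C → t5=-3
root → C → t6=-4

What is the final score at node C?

C (Ravi): max(-3, -4) = -3

-3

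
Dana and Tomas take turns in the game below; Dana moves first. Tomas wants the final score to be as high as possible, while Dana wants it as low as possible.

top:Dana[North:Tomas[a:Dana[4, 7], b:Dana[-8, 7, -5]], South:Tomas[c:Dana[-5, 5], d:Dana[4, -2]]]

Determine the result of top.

a (Dana): min(4, 7) = 4
b (Dana): min(-8, 7, -5) = -8
North (Tomas): max(4, -8) = 4
c (Dana): min(-5, 5) = -5
d (Dana): min(4, -2) = -2
South (Tomas): max(-5, -2) = -2
top (Dana): min(4, -2) = -2

-2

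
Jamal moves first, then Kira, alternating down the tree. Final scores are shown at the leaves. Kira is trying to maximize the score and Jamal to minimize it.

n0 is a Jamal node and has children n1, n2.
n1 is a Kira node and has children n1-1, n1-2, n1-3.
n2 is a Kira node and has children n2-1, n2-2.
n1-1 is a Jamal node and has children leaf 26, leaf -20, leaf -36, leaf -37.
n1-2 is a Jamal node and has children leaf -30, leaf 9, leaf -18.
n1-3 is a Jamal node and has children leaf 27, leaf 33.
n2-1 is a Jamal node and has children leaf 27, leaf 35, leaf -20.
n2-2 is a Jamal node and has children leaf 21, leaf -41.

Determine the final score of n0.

n1-1 (Jamal): min(26, -20, -36, -37) = -37
n1-2 (Jamal): min(-30, 9, -18) = -30
n1-3 (Jamal): min(27, 33) = 27
n1 (Kira): max(-37, -30, 27) = 27
n2-1 (Jamal): min(27, 35, -20) = -20
n2-2 (Jamal): min(21, -41) = -41
n2 (Kira): max(-20, -41) = -20
n0 (Jamal): min(27, -20) = -20

-20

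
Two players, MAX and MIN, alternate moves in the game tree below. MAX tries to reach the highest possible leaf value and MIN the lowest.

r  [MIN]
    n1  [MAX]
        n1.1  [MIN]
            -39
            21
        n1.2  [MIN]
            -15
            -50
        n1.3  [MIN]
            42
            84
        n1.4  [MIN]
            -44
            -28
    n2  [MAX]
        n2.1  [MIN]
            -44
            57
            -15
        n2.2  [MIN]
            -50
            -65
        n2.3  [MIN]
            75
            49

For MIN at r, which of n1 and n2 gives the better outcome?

n1.1 (MIN): min(-39, 21) = -39
n1.2 (MIN): min(-15, -50) = -50
n1.3 (MIN): min(42, 84) = 42
n1.4 (MIN): min(-44, -28) = -44
n1 (MAX): max(-39, -50, 42, -44) = 42
n2.1 (MIN): min(-44, 57, -15) = -44
n2.2 (MIN): min(-50, -65) = -65
n2.3 (MIN): min(75, 49) = 49
n2 (MAX): max(-44, -65, 49) = 49
MIN prefers the lower value; n1=42, n2=49. n1 is better since 42 < 49.

n1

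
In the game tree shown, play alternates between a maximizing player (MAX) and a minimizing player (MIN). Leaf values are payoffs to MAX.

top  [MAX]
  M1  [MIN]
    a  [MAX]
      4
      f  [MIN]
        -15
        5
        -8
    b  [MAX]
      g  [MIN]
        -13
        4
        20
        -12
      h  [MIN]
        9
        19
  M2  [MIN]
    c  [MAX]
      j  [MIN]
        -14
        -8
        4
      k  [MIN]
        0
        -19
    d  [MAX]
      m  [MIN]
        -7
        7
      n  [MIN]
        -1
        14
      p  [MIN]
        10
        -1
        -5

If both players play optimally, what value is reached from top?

f (MIN): min(-15, 5, -8) = -15
a (MAX): max(4, -15) = 4
g (MIN): min(-13, 4, 20, -12) = -13
h (MIN): min(9, 19) = 9
b (MAX): max(-13, 9) = 9
M1 (MIN): min(4, 9) = 4
j (MIN): min(-14, -8, 4) = -14
k (MIN): min(0, -19) = -19
c (MAX): max(-14, -19) = -14
m (MIN): min(-7, 7) = -7
n (MIN): min(-1, 14) = -1
p (MIN): min(10, -1, -5) = -5
d (MAX): max(-7, -1, -5) = -1
M2 (MIN): min(-14, -1) = -14
top (MAX): max(4, -14) = 4

4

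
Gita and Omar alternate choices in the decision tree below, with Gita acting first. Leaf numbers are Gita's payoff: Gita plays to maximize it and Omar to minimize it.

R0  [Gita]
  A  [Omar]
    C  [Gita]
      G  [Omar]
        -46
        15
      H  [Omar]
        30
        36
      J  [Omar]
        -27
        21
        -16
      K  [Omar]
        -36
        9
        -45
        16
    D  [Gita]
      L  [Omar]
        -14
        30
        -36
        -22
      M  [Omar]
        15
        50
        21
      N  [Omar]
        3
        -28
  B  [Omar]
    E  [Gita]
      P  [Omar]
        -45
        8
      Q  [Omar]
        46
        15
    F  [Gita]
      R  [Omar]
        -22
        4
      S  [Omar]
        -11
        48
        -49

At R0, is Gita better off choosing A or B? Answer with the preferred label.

G (Omar): min(-46, 15) = -46
H (Omar): min(30, 36) = 30
J (Omar): min(-27, 21, -16) = -27
K (Omar): min(-36, 9, -45, 16) = -45
C (Gita): max(-46, 30, -27, -45) = 30
L (Omar): min(-14, 30, -36, -22) = -36
M (Omar): min(15, 50, 21) = 15
N (Omar): min(3, -28) = -28
D (Gita): max(-36, 15, -28) = 15
A (Omar): min(30, 15) = 15
P (Omar): min(-45, 8) = -45
Q (Omar): min(46, 15) = 15
E (Gita): max(-45, 15) = 15
R (Omar): min(-22, 4) = -22
S (Omar): min(-11, 48, -49) = -49
F (Gita): max(-22, -49) = -22
B (Omar): min(15, -22) = -22
Gita prefers the higher value; A=15, B=-22. A is better since 15 > -22.

A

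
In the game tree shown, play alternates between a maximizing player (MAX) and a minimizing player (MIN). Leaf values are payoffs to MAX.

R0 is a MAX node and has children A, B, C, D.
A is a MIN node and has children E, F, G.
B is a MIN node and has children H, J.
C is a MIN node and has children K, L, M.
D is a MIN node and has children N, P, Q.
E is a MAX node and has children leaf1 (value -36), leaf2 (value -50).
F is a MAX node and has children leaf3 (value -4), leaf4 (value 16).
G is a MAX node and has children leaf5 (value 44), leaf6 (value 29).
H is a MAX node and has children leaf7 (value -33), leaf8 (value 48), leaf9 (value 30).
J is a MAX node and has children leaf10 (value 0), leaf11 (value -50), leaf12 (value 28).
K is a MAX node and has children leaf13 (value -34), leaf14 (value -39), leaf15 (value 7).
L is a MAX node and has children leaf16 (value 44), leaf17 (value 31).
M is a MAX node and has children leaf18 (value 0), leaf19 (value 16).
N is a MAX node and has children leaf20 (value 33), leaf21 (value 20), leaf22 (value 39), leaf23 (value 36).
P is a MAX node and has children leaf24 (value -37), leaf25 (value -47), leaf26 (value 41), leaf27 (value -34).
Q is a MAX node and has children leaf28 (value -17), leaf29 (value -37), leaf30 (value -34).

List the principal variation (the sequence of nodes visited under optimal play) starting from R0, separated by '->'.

E (MAX): max(-36, -50) = -36
F (MAX): max(-4, 16) = 16
G (MAX): max(44, 29) = 44
A (MIN): min(-36, 16, 44) = -36
H (MAX): max(-33, 48, 30) = 48
J (MAX): max(0, -50, 28) = 28
B (MIN): min(48, 28) = 28
K (MAX): max(-34, -39, 7) = 7
L (MAX): max(44, 31) = 44
M (MAX): max(0, 16) = 16
C (MIN): min(7, 44, 16) = 7
N (MAX): max(33, 20, 39, 36) = 39
P (MAX): max(-37, -47, 41, -34) = 41
Q (MAX): max(-17, -37, -34) = -17
D (MIN): min(39, 41, -17) = -17
R0 (MAX): max(-36, 28, 7, -17) = 28
At R0, MAX picks B (highest: 28).
At B, MIN picks J (lowest: 28).
At J, MAX picks leaf12 (highest: 28).
Terminal value 28.

R0 -> B -> J -> leaf12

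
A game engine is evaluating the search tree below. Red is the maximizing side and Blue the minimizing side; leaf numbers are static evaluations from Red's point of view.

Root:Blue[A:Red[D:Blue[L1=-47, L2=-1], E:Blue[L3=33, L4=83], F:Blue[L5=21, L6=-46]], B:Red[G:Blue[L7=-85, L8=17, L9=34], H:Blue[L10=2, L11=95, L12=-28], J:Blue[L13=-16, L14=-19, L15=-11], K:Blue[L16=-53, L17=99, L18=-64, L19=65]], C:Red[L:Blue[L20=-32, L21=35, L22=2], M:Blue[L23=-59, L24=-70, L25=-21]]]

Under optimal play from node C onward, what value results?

-32

L (Blue): min(-32, 35, 2) = -32
M (Blue): min(-59, -70, -21) = -70
C (Red): max(-32, -70) = -32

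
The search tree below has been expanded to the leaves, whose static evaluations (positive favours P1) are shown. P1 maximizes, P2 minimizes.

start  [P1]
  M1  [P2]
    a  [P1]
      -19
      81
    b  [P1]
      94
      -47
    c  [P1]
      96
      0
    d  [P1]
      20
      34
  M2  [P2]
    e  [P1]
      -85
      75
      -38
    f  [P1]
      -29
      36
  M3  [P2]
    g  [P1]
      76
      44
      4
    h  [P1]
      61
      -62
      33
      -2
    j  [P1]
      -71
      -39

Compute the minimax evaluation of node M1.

34

a (P1): max(-19, 81) = 81
b (P1): max(94, -47) = 94
c (P1): max(96, 0) = 96
d (P1): max(20, 34) = 34
M1 (P2): min(81, 94, 96, 34) = 34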